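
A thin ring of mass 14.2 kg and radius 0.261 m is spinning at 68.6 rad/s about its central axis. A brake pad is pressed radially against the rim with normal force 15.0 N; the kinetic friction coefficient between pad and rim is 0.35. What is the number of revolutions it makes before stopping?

I = MR² = (14.2)(0.261)² = 0.9673 kg·m².
Friction force f = μN = (0.35)(15.0) = 5.250 N at the rim; torque magnitude τ = fR = 1.370 N·m, opposing ω.
|α| = τ/I = 1.370/0.9673 = 1.417 rad/s² (deceleration).
ω² = ω₀² − 2|α|θ with ω = 0 ⇒ θ = ω₀²/(2|α|) = 1661 rad = 264.4 rev.

≈ 264 revolutions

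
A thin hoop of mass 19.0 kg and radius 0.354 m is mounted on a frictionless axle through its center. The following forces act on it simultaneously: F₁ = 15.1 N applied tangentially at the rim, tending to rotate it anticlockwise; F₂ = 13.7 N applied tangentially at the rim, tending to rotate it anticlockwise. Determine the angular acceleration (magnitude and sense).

I = MR² = (19.0)(0.354)² = 2.381 kg·m².
Taking anticlockwise as positive: τ₁ = +(15.1)(0.354) = +5.345 N·m; τ₂ = +(13.7)(0.354) = +4.850 N·m.
Net torque τ = 10.20 N·m.
α = τ/I = 10.20/2.381 = 4.282 rad/s².

α ≈ 4.28 rad/s², anticlockwise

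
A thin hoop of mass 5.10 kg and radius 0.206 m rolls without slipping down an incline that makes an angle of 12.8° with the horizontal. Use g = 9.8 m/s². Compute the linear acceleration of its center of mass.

a ≈ 1.09 m/s²

Translation along the incline: Mg sinθ − f = Ma.
Rotation about the center: fR = Iα with I = MR². No-slip gives a = αR, so f = (I/R²)a = M a.
Substituting: Mg sinθ = (1 + 1.000)Ma, so a = g sinθ/(1 + 1.000) = (9.8) sin 12.8° / 2.000 = 1.086 m/s².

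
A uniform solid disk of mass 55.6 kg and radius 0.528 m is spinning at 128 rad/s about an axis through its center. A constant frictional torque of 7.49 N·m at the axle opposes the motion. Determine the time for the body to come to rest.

t ≈ 132 s

I = ½MR² = (1/2)(55.6)(0.528)² = 7.750 kg·m².
The net torque has magnitude 7.49 N·m, opposing ω.
|α| = τ/I = 7.490/7.750 = 0.9664 rad/s² (deceleration).
0 = ω₀ − |α|t ⇒ t = ω₀/|α| = 128/0.9664 = 132.4 s.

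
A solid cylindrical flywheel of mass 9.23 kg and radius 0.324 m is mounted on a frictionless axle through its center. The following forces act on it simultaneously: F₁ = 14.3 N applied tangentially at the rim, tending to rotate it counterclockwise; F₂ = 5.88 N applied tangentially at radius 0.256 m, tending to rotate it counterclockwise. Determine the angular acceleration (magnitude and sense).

α ≈ 12.7 rad/s², counterclockwise

I = ½MR² = (1/2)(9.23)(0.324)² = 0.4845 kg·m².
Taking counterclockwise as positive: τ₁ = +(14.3)(0.324) = +4.633 N·m; τ₂ = +(5.88)(0.256) = +1.505 N·m.
Net torque τ = 6.138 N·m.
α = τ/I = 6.138/0.4845 = 12.67 rad/s².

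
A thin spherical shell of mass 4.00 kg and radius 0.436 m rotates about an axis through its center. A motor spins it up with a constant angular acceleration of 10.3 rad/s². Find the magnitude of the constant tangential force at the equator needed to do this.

F ≈ 12.0 N

I = (2/3)MR² = (2/3)(4.00)(0.436)² = 0.5069 kg·m².
The required torque is τ = Iα = (0.5069)(10.30) = 5.221 N·m.
A tangential force at the equator gives τ = FR, so F = τ/R = 5.221/0.436 = 11.98 N.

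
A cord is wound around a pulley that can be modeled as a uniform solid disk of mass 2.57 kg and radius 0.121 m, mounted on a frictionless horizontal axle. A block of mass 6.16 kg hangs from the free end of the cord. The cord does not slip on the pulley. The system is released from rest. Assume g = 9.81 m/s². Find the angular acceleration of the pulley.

I = ½MR² = (1/2)(2.57)(0.121)² = 0.01881 kg·m².
Block: mg − T = ma. Pulley: TR = Iα. No-slip: a = αR, so T = (I/R²)a = 1.285·a.
Then mg = (m + 1.285)a, so a = (6.16)(9.81)/(6.16 + 1.285) = 8.117 m/s².
α = a/R = 8.117/0.121 = 67.08 rad/s².

α ≈ 67.1 rad/s²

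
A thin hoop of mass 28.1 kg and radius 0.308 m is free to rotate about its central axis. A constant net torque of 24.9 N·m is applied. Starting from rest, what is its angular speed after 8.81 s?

I = MR² = (28.1)(0.308)² = 2.666 kg·m².
α = τ/I = 24.9/2.666 = 9.341 rad/s².
ω = ω₀ + αt = 0 + (9.341)(8.81) = 82.29 rad/s.

ω ≈ 82.3 rad/s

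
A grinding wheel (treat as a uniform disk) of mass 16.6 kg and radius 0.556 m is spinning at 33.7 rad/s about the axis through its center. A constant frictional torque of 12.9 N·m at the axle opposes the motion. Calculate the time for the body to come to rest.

I = ½MR² = (1/2)(16.6)(0.556)² = 2.566 kg·m².
The net torque has magnitude 12.9 N·m, opposing ω.
|α| = τ/I = 12.90/2.566 = 5.028 rad/s² (deceleration).
0 = ω₀ − |α|t ⇒ t = ω₀/|α| = 33.7/5.028 = 6.703 s.

t ≈ 6.70 s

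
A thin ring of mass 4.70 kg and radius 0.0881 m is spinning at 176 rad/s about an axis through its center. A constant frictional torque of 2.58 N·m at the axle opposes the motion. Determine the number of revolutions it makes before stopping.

I = MR² = (4.70)(0.0881)² = 0.03648 kg·m².
The net torque has magnitude 2.58 N·m, opposing ω.
|α| = τ/I = 2.580/0.03648 = 70.72 rad/s² (deceleration).
ω² = ω₀² − 2|α|θ with ω = 0 ⇒ θ = ω₀²/(2|α|) = 219.0 rad = 34.85 rev.

≈ 34.9 revolutions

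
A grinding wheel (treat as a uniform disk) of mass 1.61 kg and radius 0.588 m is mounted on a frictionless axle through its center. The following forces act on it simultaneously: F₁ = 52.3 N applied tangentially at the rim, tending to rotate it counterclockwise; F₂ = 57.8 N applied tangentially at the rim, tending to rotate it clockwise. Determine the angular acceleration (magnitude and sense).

I = ½MR² = (1/2)(1.61)(0.588)² = 0.2783 kg·m².
Taking counterclockwise as positive: τ₁ = +(52.3)(0.588) = +30.75 N·m; τ₂ = −(57.8)(0.588) = −33.99 N·m.
Net torque τ = -3.234 N·m.
α = τ/I = -3.234/0.2783 = -11.62 rad/s².

α ≈ 11.6 rad/s², clockwise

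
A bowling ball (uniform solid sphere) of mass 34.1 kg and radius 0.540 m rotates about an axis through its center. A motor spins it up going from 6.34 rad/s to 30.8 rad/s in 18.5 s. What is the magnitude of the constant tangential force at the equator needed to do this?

F ≈ 9.74 N

I = (2/5)MR² = (2/5)(34.1)(0.540)² = 3.977 kg·m².
α = Δω/Δt = (30.8 − 6.34)/18.5 = 1.322 rad/s².
The required torque is τ = Iα = (3.977)(1.322) = 5.259 N·m.
A tangential force at the equator gives τ = FR, so F = τ/R = 5.259/0.540 = 9.739 N.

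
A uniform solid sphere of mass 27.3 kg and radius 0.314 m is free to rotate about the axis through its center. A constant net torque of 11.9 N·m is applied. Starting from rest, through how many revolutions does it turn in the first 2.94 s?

I = (2/5)MR² = (2/5)(27.3)(0.314)² = 1.077 kg·m².
α = τ/I = 11.9/1.077 = 11.05 rad/s².
θ = ½αt² = ½(11.05)(2.94)² = 47.77 rad.
Revolutions = θ/(2π) = 7.602.

≈ 7.60 revolutions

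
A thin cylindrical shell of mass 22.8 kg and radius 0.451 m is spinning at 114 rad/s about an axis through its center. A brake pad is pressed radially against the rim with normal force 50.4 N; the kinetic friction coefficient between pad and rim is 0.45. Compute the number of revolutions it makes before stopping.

I = MR² = (22.8)(0.451)² = 4.638 kg·m².
Friction force f = μN = (0.45)(50.4) = 22.68 N at the rim; torque magnitude τ = fR = 10.23 N·m, opposing ω.
|α| = τ/I = 10.23/4.638 = 2.206 rad/s² (deceleration).
ω² = ω₀² − 2|α|θ with ω = 0 ⇒ θ = ω₀²/(2|α|) = 2946 rad = 468.9 rev.

≈ 469 revolutions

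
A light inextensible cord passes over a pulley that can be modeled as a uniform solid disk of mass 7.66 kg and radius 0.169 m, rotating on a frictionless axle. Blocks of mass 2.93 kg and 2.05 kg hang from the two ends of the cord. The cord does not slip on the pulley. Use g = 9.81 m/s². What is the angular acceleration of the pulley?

α ≈ 5.80 rad/s²

I = ½MR² = (1/2)(7.66)(0.169)² = 0.1094 kg·m².
Heavier block: m₁g − T₁ = m₁a. Lighter block: T₂ − m₂g = m₂a.
Pulley: (T₁ − T₂)R = Iα = I(a/R), so T₁ − T₂ = (I/R²)a = (1/2)M_p a = 3.830·a.
Adding the three: (m₁ − m₂)g = (m₁ + m₂ + 3.830)a, so a = (2.93 − 2.05)(9.81)/(2.93 + 2.05 + 3.830) = 0.9799 m/s².
α = a/R = 0.9799/0.169 = 5.798 rad/s².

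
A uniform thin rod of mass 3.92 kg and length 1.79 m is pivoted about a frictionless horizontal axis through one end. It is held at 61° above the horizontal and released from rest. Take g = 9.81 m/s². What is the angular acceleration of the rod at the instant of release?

α ≈ 3.99 rad/s²

About the pivot, I = (1/3)ML² = (1/3)(3.92)(1.79)² = 4.187 kg·m².
The weight acts at the center, a distance L/2 = 0.8950 m from the pivot; τ = Mg(L/2) cos 61° = 16.69 N·m.
α = τ/I = 16.69/4.187 = 3.985 rad/s².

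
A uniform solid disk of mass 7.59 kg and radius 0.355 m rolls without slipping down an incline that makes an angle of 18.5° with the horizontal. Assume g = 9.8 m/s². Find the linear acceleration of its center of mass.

Translation along the incline: Mg sinθ − f = Ma.
Rotation about the center: fR = Iα with I = ½MR². No-slip gives a = αR, so f = (I/R²)a = (1/2)M a.
Substituting: Mg sinθ = (1 + 0.5000)Ma, so a = g sinθ/(1 + 0.5000) = (9.8) sin 18.5° / 1.500 = 2.073 m/s².

a ≈ 2.07 m/s²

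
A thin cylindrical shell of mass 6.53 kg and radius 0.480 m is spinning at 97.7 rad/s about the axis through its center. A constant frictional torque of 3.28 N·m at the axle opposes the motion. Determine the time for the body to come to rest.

I = MR² = (6.53)(0.480)² = 1.505 kg·m².
The net torque has magnitude 3.28 N·m, opposing ω.
|α| = τ/I = 3.280/1.505 = 2.180 rad/s² (deceleration).
0 = ω₀ − |α|t ⇒ t = ω₀/|α| = 97.7/2.180 = 44.81 s.

t ≈ 44.8 s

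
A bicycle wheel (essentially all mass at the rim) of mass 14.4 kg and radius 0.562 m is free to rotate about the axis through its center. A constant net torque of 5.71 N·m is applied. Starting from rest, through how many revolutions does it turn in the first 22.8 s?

I = MR² = (14.4)(0.562)² = 4.548 kg·m².
α = τ/I = 5.71/4.548 = 1.255 rad/s².
θ = ½αt² = ½(1.255)(22.8)² = 326.3 rad.
Revolutions = θ/(2π) = 51.94.

≈ 51.9 revolutions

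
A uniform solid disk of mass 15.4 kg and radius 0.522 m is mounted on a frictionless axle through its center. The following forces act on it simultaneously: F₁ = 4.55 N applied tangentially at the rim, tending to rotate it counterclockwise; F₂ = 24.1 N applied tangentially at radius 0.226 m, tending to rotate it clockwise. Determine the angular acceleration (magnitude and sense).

α ≈ 1.46 rad/s², clockwise

I = ½MR² = (1/2)(15.4)(0.522)² = 2.098 kg·m².
Taking counterclockwise as positive: τ₁ = +(4.55)(0.522) = +2.375 N·m; τ₂ = −(24.1)(0.226) = −5.447 N·m.
Net torque τ = -3.071 N·m.
α = τ/I = -3.071/2.098 = -1.464 rad/s².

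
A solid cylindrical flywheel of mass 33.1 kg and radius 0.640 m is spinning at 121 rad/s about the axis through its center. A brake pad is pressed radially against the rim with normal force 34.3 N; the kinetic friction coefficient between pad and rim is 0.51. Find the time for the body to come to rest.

t ≈ 73.3 s

I = ½MR² = (1/2)(33.1)(0.640)² = 6.779 kg·m².
Friction force f = μN = (0.51)(34.3) = 17.49 N at the rim; torque magnitude τ = fR = 11.20 N·m, opposing ω.
|α| = τ/I = 11.20/6.779 = 1.652 rad/s² (deceleration).
0 = ω₀ − |α|t ⇒ t = ω₀/|α| = 121/1.652 = 73.27 s.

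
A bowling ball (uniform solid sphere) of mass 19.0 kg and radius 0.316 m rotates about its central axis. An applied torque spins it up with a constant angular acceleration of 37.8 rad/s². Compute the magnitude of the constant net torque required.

τ ≈ 28.7 N·m

I = (2/5)MR² = (2/5)(19.0)(0.316)² = 0.7589 kg·m².
τ = Iα = (0.7589)(37.80) = 28.69 N·m.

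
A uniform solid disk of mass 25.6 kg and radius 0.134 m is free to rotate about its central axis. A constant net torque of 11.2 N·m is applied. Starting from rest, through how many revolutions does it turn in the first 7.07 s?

≈ 194 revolutions

I = ½MR² = (1/2)(25.6)(0.134)² = 0.2298 kg·m².
α = τ/I = 11.2/0.2298 = 48.73 rad/s².
θ = ½αt² = ½(48.73)(7.07)² = 1218 rad.
Revolutions = θ/(2π) = 193.8.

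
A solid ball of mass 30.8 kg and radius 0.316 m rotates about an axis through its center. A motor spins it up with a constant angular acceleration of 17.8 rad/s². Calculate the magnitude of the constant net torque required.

I = (2/5)MR² = (2/5)(30.8)(0.316)² = 1.230 kg·m².
τ = Iα = (1.230)(17.80) = 21.90 N·m.

τ ≈ 21.9 N·m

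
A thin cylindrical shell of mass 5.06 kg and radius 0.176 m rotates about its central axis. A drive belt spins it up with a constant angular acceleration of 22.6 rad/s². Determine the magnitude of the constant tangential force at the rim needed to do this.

F ≈ 20.1 N

I = MR² = (5.06)(0.176)² = 0.1567 kg·m².
The required torque is τ = Iα = (0.1567)(22.60) = 3.542 N·m.
A tangential force at the rim gives τ = FR, so F = τ/R = 3.542/0.176 = 20.13 N.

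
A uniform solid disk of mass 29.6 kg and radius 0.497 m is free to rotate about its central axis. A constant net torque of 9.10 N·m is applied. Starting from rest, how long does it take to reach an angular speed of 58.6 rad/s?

t ≈ 23.5 s

I = ½MR² = (1/2)(29.6)(0.497)² = 3.656 kg·m².
α = τ/I = 9.10/3.656 = 2.489 rad/s².
ω = αt ⇒ t = ω/α = 58.6/2.489 = 23.54 s.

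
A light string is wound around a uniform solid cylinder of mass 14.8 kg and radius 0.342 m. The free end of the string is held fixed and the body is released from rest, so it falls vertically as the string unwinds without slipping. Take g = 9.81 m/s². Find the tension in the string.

T ≈ 48.4 N

Translation: Mg − T = Ma. Rotation about the center: TR = Iα with I = ½MR².
With a = αR: T = (I/R²)a = (1/2)M a, so Mg = (1 + 0.5000)Ma.
a = g/(1 + 0.5000) = 9.81/1.500 = 6.540 m/s².
T = 0.5000·M·a = (0.5000)(14.8)(6.540) = 48.40 N.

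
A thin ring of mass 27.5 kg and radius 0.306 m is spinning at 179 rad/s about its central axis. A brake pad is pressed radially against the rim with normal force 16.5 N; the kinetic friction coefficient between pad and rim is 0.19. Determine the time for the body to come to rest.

I = MR² = (27.5)(0.306)² = 2.575 kg·m².
Friction force f = μN = (0.19)(16.5) = 3.135 N at the rim; torque magnitude τ = fR = 0.9593 N·m, opposing ω.
|α| = τ/I = 0.9593/2.575 = 0.3725 rad/s² (deceleration).
0 = ω₀ − |α|t ⇒ t = ω₀/|α| = 179/0.3725 = 480.5 s.

t ≈ 480 s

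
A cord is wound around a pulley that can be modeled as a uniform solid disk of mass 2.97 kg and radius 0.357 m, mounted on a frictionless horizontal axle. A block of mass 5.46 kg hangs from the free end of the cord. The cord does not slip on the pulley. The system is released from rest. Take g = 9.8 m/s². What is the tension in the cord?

T ≈ 11.4 N

I = ½MR² = (1/2)(2.97)(0.357)² = 0.1893 kg·m².
Block: mg − T = ma. Pulley: TR = Iα. No-slip: a = αR, so T = (I/R²)a = 1.485·a.
Then mg = (m + 1.485)a, so a = (5.46)(9.8)/(5.46 + 1.485) = 7.705 m/s².
T = 1.485·a = 11.44 N.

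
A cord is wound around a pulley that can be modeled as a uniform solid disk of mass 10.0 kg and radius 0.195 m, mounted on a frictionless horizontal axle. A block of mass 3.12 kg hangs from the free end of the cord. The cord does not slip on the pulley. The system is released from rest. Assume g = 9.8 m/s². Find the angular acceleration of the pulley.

I = ½MR² = (1/2)(10.0)(0.195)² = 0.1901 kg·m².
Block: mg − T = ma. Pulley: TR = Iα. No-slip: a = αR, so T = (I/R²)a = 5.000·a.
Then mg = (m + 5.000)a, so a = (3.12)(9.8)/(3.12 + 5.000) = 3.766 m/s².
α = a/R = 3.766/0.195 = 19.31 rad/s².

α ≈ 19.3 rad/s²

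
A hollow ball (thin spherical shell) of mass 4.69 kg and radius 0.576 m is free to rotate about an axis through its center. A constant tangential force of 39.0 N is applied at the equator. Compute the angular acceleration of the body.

I = (2/3)MR² = (2/3)(4.69)(0.576)² = 1.037 kg·m².
τ = F R = (39.0)(0.576) = 22.46 N·m.
Newton's second law for rotation, τ = Iα, gives α = τ/I = 22.46/1.037 = 21.66 rad/s².

α ≈ 21.7 rad/s²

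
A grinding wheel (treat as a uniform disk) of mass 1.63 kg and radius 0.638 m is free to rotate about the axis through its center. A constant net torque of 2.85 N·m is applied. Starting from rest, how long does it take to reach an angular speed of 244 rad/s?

t ≈ 28.4 s

I = ½MR² = (1/2)(1.63)(0.638)² = 0.3317 kg·m².
α = τ/I = 2.85/0.3317 = 8.591 rad/s².
ω = αt ⇒ t = ω/α = 244/8.591 = 28.40 s.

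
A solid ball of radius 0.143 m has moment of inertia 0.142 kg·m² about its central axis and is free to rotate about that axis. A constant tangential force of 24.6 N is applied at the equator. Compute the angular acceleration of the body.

τ = F R = (24.6)(0.143) = 3.518 N·m.
From τ = Iα: α = 3.518/0.1420 = 24.77 rad/s².

α ≈ 24.8 rad/s²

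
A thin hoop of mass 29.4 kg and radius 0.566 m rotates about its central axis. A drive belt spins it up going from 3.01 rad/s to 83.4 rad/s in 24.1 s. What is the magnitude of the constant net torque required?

I = MR² = (29.4)(0.566)² = 9.418 kg·m².
α = Δω/Δt = (83.4 − 3.01)/24.1 = 3.336 rad/s².
τ = Iα = (9.418)(3.336) = 31.42 N·m.

τ ≈ 31.4 N·m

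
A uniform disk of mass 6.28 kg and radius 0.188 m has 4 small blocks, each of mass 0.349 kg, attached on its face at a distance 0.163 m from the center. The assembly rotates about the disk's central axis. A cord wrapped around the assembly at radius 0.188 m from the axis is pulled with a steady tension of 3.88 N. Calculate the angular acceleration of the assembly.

I_disk = ½MR² = ½(6.28)(0.188)² = 0.1110 kg·m².
I_blocks = 4·m·r² = 4(0.349)(0.163)² = 0.03709 kg·m².
Total I = 0.1481 kg·m².
τ = F r = (3.88)(0.188) = 0.7294 N·m.
α = τ/I = 0.7294/0.1481 = 4.926 rad/s².

α ≈ 4.93 rad/s²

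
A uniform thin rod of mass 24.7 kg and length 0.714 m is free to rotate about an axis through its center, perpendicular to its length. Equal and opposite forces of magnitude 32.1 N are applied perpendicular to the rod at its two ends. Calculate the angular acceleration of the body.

α ≈ 21.8 rad/s²

I = (1/12)ML² = (1/12)(24.7)(0.714)² = 1.049 kg·m².
The couple gives τ = F·(L/2) + F·(L/2) = F L = (32.1)(0.714) = 22.92 N·m.
Newton's second law for rotation, τ = Iα, gives α = τ/I = 22.92/1.049 = 21.84 rad/s².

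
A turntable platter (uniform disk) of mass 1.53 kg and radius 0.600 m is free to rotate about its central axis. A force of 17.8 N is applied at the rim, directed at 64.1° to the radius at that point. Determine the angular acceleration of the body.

I = ½MR² = (1/2)(1.53)(0.600)² = 0.2754 kg·m².
Only the tangential component produces torque: τ = F R sinθ = (17.8)(0.600) sin 64.1° = 9.607 N·m.
From τ = Iα: α = 9.607/0.2754 = 34.88 rad/s².

α ≈ 34.9 rad/s²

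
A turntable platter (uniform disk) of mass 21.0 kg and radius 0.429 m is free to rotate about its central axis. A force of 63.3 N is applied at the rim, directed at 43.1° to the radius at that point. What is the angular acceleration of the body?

α ≈ 9.60 rad/s²

I = ½MR² = (1/2)(21.0)(0.429)² = 1.932 kg·m².
Only the tangential component produces torque: τ = F R sinθ = (63.3)(0.429) sin 43.1° = 18.55 N·m.
Newton's second law for rotation, τ = Iα, gives α = τ/I = 18.55/1.932 = 9.602 rad/s².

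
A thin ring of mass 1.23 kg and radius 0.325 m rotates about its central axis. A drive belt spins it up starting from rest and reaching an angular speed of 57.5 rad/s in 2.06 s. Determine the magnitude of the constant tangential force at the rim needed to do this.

I = MR² = (1.23)(0.325)² = 0.1299 kg·m².
α = Δω/Δt = (57.5 − 0)/2.06 = 27.91 rad/s².
The required torque is τ = Iα = (0.1299)(27.91) = 3.626 N·m.
A tangential force at the rim gives τ = FR, so F = τ/R = 3.626/0.325 = 11.16 N.

F ≈ 11.2 N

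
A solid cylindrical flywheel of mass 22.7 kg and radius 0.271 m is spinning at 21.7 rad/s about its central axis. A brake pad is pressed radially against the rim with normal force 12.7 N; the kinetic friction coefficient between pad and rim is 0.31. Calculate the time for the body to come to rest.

t ≈ 17.0 s

I = ½MR² = (1/2)(22.7)(0.271)² = 0.8336 kg·m².
Friction force f = μN = (0.31)(12.7) = 3.937 N at the rim; torque magnitude τ = fR = 1.067 N·m, opposing ω.
|α| = τ/I = 1.067/0.8336 = 1.280 rad/s² (deceleration).
0 = ω₀ − |α|t ⇒ t = ω₀/|α| = 21.7/1.280 = 16.95 s.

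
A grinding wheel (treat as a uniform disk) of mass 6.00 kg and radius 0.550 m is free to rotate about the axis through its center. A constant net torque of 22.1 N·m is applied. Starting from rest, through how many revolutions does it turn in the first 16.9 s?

≈ 553 revolutions

I = ½MR² = (1/2)(6.00)(0.550)² = 0.9075 kg·m².
α = τ/I = 22.1/0.9075 = 24.35 rad/s².
θ = ½αt² = ½(24.35)(16.9)² = 3478 rad.
Revolutions = θ/(2π) = 553.5.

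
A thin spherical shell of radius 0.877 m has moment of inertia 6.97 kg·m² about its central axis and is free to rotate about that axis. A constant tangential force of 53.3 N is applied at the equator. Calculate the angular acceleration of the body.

α ≈ 6.71 rad/s²

τ = F R = (53.3)(0.877) = 46.74 N·m.
From τ = Iα: α = 46.74/6.970 = 6.706 rad/s².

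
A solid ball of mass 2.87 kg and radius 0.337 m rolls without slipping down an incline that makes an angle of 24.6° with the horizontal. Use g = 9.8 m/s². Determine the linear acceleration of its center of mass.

a ≈ 2.91 m/s²

Translation along the incline: Mg sinθ − f = Ma.
Rotation about the center: fR = Iα with I = (2/5)MR². No-slip gives a = αR, so f = (I/R²)a = (2/5)M a.
Substituting: Mg sinθ = (1 + 0.4000)Ma, so a = g sinθ/(1 + 0.4000) = (9.8) sin 24.6° / 1.400 = 2.914 m/s².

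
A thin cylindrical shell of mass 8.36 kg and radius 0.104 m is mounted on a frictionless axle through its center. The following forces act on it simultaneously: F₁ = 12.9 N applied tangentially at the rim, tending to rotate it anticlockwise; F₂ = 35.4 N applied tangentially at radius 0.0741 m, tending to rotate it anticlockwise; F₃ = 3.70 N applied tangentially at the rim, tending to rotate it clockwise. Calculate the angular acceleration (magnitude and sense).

α ≈ 39.6 rad/s², anticlockwise

I = MR² = (8.36)(0.104)² = 0.09042 kg·m².
Taking anticlockwise as positive: τ₁ = +(12.9)(0.104) = +1.342 N·m; τ₂ = +(35.4)(0.0741) = +2.623 N·m; τ₃ = −(3.70)(0.104) = −0.3848 N·m.
Net torque τ = 3.580 N·m.
α = τ/I = 3.580/0.09042 = 39.59 rad/s².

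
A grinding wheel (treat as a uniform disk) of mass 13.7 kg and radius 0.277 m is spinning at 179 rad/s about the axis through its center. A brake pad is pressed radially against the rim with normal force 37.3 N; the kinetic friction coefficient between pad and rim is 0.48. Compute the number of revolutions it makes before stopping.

I = ½MR² = (1/2)(13.7)(0.277)² = 0.5256 kg·m².
Friction force f = μN = (0.48)(37.3) = 17.90 N at the rim; torque magnitude τ = fR = 4.959 N·m, opposing ω.
|α| = τ/I = 4.959/0.5256 = 9.436 rad/s² (deceleration).
ω² = ω₀² − 2|α|θ with ω = 0 ⇒ θ = ω₀²/(2|α|) = 1698 rad = 270.2 rev.

≈ 270 revolutions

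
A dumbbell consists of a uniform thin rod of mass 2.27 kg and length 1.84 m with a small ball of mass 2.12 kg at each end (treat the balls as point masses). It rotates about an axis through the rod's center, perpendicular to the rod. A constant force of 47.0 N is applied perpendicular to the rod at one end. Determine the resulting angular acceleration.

I_rod = (1/12)ML² = (1/12)(2.27)(1.84)² = 0.6404 kg·m².
I_balls = 2·m·(L/2)² = 2(2.12)(0.9200)² = 3.589 kg·m².
Total I = 4.229 kg·m².
τ = F·(L/2) = (47.0)(0.920) = 43.24 N·m.
α = τ/I = 43.24/4.229 = 10.22 rad/s².

α ≈ 10.2 rad/s²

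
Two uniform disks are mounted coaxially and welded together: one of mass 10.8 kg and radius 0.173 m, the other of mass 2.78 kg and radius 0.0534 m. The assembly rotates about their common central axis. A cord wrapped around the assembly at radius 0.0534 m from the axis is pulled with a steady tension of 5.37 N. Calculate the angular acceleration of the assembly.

α ≈ 1.73 rad/s²

I = ½M₁R₁² + ½M₂R₂² = ½(10.8)(0.173)² + ½(2.78)(0.0534)² = 0.1656 kg·m².
τ = F r = (5.37)(0.0534) = 0.2868 N·m.
α = τ/I = 0.2868/0.1656 = 1.732 rad/s².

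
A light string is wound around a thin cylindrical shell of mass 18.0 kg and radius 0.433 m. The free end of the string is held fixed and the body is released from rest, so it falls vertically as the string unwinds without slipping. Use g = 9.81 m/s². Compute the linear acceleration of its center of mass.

a ≈ 4.91 m/s²

Translation: Mg − T = Ma. Rotation about the center: TR = Iα with I = MR².
With a = αR: T = (I/R²)a = M a, so Mg = (1 + 1.000)Ma.
a = g/(1 + 1.000) = 9.81/2.000 = 4.905 m/s².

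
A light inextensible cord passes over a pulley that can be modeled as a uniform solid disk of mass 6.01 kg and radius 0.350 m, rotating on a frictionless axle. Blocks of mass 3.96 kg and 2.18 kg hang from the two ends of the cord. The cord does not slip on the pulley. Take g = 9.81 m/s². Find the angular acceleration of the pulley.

α ≈ 5.46 rad/s²

I = ½MR² = (1/2)(6.01)(0.350)² = 0.3681 kg·m².
Heavier block: m₁g − T₁ = m₁a. Lighter block: T₂ − m₂g = m₂a.
Pulley: (T₁ − T₂)R = Iα = I(a/R), so T₁ − T₂ = (I/R²)a = (1/2)M_p a = 3.005·a.
Adding the three: (m₁ − m₂)g = (m₁ + m₂ + 3.005)a, so a = (3.96 − 2.18)(9.81)/(3.96 + 2.18 + 3.005) = 1.909 m/s².
α = a/R = 1.909/0.350 = 5.456 rad/s².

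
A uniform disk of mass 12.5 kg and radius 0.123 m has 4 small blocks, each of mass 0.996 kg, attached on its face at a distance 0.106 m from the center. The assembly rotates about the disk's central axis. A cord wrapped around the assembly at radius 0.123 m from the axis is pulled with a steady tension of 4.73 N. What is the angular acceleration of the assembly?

I_disk = ½MR² = ½(12.5)(0.123)² = 0.09456 kg·m².
I_blocks = 4·m·r² = 4(0.996)(0.106)² = 0.04476 kg·m².
Total I = 0.1393 kg·m².
τ = F r = (4.73)(0.123) = 0.5818 N·m.
α = τ/I = 0.5818/0.1393 = 4.176 rad/s².

α ≈ 4.18 rad/s²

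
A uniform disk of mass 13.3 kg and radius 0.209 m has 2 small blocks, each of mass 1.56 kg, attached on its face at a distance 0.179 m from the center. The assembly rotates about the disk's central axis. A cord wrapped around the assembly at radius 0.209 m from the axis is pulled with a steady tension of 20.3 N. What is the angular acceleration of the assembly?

I_disk = ½MR² = ½(13.3)(0.209)² = 0.2905 kg·m².
I_blocks = 2·m·r² = 2(1.56)(0.179)² = 0.09997 kg·m².
Total I = 0.3904 kg·m².
τ = F r = (20.3)(0.209) = 4.243 N·m.
α = τ/I = 4.243/0.3904 = 10.87 rad/s².

α ≈ 10.9 rad/s²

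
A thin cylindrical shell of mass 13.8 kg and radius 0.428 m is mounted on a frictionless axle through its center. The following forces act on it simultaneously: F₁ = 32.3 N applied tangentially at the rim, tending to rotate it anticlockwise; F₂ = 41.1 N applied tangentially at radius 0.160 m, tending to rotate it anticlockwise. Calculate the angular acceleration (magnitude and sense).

α ≈ 8.07 rad/s², anticlockwise

I = MR² = (13.8)(0.428)² = 2.528 kg·m².
Taking anticlockwise as positive: τ₁ = +(32.3)(0.428) = +13.82 N·m; τ₂ = +(41.1)(0.160) = +6.576 N·m.
Net torque τ = 20.40 N·m.
α = τ/I = 20.40/2.528 = 8.070 rad/s².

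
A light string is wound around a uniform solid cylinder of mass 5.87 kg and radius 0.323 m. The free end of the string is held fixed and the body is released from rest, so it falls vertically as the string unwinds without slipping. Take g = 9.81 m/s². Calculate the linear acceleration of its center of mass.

a ≈ 6.54 m/s²

Translation: Mg − T = Ma. Rotation about the center: TR = Iα with I = ½MR².
With a = αR: T = (I/R²)a = (1/2)M a, so Mg = (1 + 0.5000)Ma.
a = g/(1 + 0.5000) = 9.81/1.500 = 6.540 m/s².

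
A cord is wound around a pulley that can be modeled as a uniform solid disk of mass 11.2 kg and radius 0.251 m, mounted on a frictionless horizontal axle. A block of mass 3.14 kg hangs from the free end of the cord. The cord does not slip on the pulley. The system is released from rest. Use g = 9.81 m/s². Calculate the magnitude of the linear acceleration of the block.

a ≈ 3.52 m/s²

I = ½MR² = (1/2)(11.2)(0.251)² = 0.3528 kg·m².
Block: mg − T = ma. Pulley: TR = Iα. No-slip: a = αR, so T = (I/R²)a = 5.600·a.
Then mg = (m + 5.600)a, so a = (3.14)(9.81)/(3.14 + 5.600) = 3.524 m/s².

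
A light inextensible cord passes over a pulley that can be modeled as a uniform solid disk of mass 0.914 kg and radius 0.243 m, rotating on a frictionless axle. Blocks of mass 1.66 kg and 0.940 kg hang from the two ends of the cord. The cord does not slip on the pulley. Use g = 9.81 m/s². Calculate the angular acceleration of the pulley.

I = ½MR² = (1/2)(0.914)(0.243)² = 0.02699 kg·m².
Heavier block: m₁g − T₁ = m₁a. Lighter block: T₂ − m₂g = m₂a.
Pulley: (T₁ − T₂)R = Iα = I(a/R), so T₁ − T₂ = (I/R²)a = (1/2)M_p a = 0.4570·a.
Adding the three: (m₁ − m₂)g = (m₁ + m₂ + 0.4570)a, so a = (1.66 − 0.940)(9.81)/(1.66 + 0.940 + 0.4570) = 2.311 m/s².
α = a/R = 2.311/0.243 = 9.508 rad/s².

α ≈ 9.51 rad/s²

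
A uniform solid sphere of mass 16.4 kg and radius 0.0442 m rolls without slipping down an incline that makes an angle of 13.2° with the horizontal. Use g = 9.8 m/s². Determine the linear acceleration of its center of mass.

Translation along the incline: Mg sinθ − f = Ma.
Rotation about the center: fR = Iα with I = (2/5)MR². No-slip gives a = αR, so f = (I/R²)a = (2/5)M a.
Substituting: Mg sinθ = (1 + 0.4000)Ma, so a = g sinθ/(1 + 0.4000) = (9.8) sin 13.2° / 1.400 = 1.598 m/s².

a ≈ 1.60 m/s²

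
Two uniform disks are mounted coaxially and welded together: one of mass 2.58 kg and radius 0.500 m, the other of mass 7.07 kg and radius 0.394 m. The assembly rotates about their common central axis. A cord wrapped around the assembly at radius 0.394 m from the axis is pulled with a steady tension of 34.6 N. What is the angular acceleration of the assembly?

α ≈ 15.6 rad/s²

I = ½M₁R₁² + ½M₂R₂² = ½(2.58)(0.500)² + ½(7.07)(0.394)² = 0.8713 kg·m².
τ = F r = (34.6)(0.394) = 13.63 N·m.
α = τ/I = 13.63/0.8713 = 15.65 rad/s².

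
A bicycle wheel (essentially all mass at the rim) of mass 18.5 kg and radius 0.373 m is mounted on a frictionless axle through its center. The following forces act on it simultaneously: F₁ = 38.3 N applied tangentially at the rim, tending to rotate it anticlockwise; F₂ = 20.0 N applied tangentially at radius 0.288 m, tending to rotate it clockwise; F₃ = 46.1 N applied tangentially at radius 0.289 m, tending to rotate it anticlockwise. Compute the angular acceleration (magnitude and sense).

α ≈ 8.49 rad/s², anticlockwise

I = MR² = (18.5)(0.373)² = 2.574 kg·m².
Taking anticlockwise as positive: τ₁ = +(38.3)(0.373) = +14.29 N·m; τ₂ = −(20.0)(0.288) = −5.760 N·m; τ₃ = +(46.1)(0.289) = +13.32 N·m.
Net torque τ = 21.85 N·m.
α = τ/I = 21.85/2.574 = 8.489 rad/s².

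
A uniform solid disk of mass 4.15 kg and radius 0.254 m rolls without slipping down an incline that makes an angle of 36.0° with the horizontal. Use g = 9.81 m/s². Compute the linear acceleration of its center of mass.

a ≈ 3.84 m/s²

Translation along the incline: Mg sinθ − f = Ma.
Rotation about the center: fR = Iα with I = ½MR². No-slip gives a = αR, so f = (I/R²)a = (1/2)M a.
Substituting: Mg sinθ = (1 + 0.5000)Ma, so a = g sinθ/(1 + 0.5000) = (9.81) sin 36.0° / 1.500 = 3.844 m/s².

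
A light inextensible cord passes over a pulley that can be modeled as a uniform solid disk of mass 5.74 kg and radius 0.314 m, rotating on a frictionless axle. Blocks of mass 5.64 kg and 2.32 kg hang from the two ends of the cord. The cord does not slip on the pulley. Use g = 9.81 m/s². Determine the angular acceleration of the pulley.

I = ½MR² = (1/2)(5.74)(0.314)² = 0.2830 kg·m².
Heavier block: m₁g − T₁ = m₁a. Lighter block: T₂ − m₂g = m₂a.
Pulley: (T₁ − T₂)R = Iα = I(a/R), so T₁ − T₂ = (I/R²)a = (1/2)M_p a = 2.870·a.
Adding the three: (m₁ − m₂)g = (m₁ + m₂ + 2.870)a, so a = (5.64 − 2.32)(9.81)/(5.64 + 2.32 + 2.870) = 3.007 m/s².
α = a/R = 3.007/0.314 = 9.577 rad/s².

α ≈ 9.58 rad/s²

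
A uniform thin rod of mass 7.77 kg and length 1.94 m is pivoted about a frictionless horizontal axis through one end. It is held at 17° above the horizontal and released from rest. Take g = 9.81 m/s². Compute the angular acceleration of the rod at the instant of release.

α ≈ 7.25 rad/s²

About the pivot, I = (1/3)ML² = (1/3)(7.77)(1.94)² = 9.748 kg·m².
The weight acts at the center, a distance L/2 = 0.9700 m from the pivot; τ = Mg(L/2) cos 17° = 70.71 N·m.
α = τ/I = 70.71/9.748 = 7.254 rad/s².
(Equivalently α = (3g/(2L)) cos 17° = 7.254 rad/s².)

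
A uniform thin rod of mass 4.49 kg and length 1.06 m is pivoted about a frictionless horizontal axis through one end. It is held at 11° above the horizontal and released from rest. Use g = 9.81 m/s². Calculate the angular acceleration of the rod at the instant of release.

About the pivot, I = (1/3)ML² = (1/3)(4.49)(1.06)² = 1.682 kg·m².
The weight acts at the center, a distance L/2 = 0.5300 m from the pivot; τ = Mg(L/2) cos 11° = 22.92 N·m.
α = τ/I = 22.92/1.682 = 13.63 rad/s².
(Equivalently α = (3g/(2L)) cos 11° = 13.63 rad/s².)

α ≈ 13.6 rad/s²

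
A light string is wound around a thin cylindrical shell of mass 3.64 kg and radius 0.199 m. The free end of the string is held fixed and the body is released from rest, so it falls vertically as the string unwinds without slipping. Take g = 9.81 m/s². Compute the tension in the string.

T ≈ 17.9 N

Translation: Mg − T = Ma. Rotation about the center: TR = Iα with I = MR².
With a = αR: T = (I/R²)a = M a, so Mg = (1 + 1.000)Ma.
a = g/(1 + 1.000) = 9.81/2.000 = 4.905 m/s².
T = 1.000·M·a = (1.000)(3.64)(4.905) = 17.85 N.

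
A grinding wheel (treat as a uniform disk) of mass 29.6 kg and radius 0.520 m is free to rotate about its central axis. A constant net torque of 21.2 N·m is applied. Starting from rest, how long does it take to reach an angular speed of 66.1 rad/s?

t ≈ 12.5 s

I = ½MR² = (1/2)(29.6)(0.520)² = 4.002 kg·m².
α = τ/I = 21.2/4.002 = 5.297 rad/s².
ω = αt ⇒ t = ω/α = 66.1/5.297 = 12.48 s.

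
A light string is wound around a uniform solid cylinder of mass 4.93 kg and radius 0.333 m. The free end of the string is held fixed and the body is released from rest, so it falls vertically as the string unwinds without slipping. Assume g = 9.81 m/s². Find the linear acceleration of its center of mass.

a ≈ 6.54 m/s²

Translation: Mg − T = Ma. Rotation about the center: TR = Iα with I = ½MR².
With a = αR: T = (I/R²)a = (1/2)M a, so Mg = (1 + 0.5000)Ma.
a = g/(1 + 0.5000) = 9.81/1.500 = 6.540 m/s².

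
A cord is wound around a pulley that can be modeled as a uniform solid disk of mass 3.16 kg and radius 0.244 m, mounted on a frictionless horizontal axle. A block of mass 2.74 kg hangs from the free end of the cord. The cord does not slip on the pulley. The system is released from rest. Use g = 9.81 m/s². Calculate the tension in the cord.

I = ½MR² = (1/2)(3.16)(0.244)² = 0.09407 kg·m².
Block: mg − T = ma. Pulley: TR = Iα. No-slip: a = αR, so T = (I/R²)a = 1.580·a.
Then mg = (m + 1.580)a, so a = (2.74)(9.81)/(2.74 + 1.580) = 6.222 m/s².
T = 1.580·a = 9.831 N.

T ≈ 9.83 N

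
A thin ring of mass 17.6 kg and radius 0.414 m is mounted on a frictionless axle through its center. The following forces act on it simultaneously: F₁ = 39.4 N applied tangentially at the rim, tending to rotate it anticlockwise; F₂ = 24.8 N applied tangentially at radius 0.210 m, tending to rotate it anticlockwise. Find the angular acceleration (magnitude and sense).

I = MR² = (17.6)(0.414)² = 3.017 kg·m².
Taking anticlockwise as positive: τ₁ = +(39.4)(0.414) = +16.31 N·m; τ₂ = +(24.8)(0.210) = +5.208 N·m.
Net torque τ = 21.52 N·m.
α = τ/I = 21.52/3.017 = 7.134 rad/s².

α ≈ 7.13 rad/s², anticlockwise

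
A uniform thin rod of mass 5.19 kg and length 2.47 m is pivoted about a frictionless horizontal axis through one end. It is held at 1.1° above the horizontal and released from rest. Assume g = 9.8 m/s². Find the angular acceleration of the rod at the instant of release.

About the pivot, I = (1/3)ML² = (1/3)(5.19)(2.47)² = 10.55 kg·m².
The weight acts at the center, a distance L/2 = 1.235 m from the pivot; τ = Mg(L/2) cos 1.1° = 62.80 N·m.
α = τ/I = 62.80/10.55 = 5.950 rad/s².
(Equivalently α = (3g/(2L)) cos 1.1° = 5.950 rad/s².)

α ≈ 5.95 rad/s²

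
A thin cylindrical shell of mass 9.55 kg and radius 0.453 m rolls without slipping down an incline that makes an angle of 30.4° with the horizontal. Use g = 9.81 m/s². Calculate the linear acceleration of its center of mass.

a ≈ 2.48 m/s²

Translation along the incline: Mg sinθ − f = Ma.
Rotation about the center: fR = Iα with I = MR². No-slip gives a = αR, so f = (I/R²)a = M a.
Substituting: Mg sinθ = (1 + 1.000)Ma, so a = g sinθ/(1 + 1.000) = (9.81) sin 30.4° / 2.000 = 2.482 m/s².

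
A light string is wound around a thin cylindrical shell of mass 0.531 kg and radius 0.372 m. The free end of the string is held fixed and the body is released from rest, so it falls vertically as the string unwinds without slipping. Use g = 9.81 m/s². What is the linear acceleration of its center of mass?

Translation: Mg − T = Ma. Rotation about the center: TR = Iα with I = MR².
With a = αR: T = (I/R²)a = M a, so Mg = (1 + 1.000)Ma.
a = g/(1 + 1.000) = 9.81/2.000 = 4.905 m/s².

a ≈ 4.91 m/s²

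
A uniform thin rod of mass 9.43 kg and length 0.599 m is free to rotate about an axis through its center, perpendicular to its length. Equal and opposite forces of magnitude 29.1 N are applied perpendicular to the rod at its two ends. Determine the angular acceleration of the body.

α ≈ 61.8 rad/s²

I = (1/12)ML² = (1/12)(9.43)(0.599)² = 0.2820 kg·m².
The couple gives τ = F·(L/2) + F·(L/2) = F L = (29.1)(0.599) = 17.43 N·m.
Newton's second law for rotation, τ = Iα, gives α = τ/I = 17.43/0.2820 = 61.82 rad/s².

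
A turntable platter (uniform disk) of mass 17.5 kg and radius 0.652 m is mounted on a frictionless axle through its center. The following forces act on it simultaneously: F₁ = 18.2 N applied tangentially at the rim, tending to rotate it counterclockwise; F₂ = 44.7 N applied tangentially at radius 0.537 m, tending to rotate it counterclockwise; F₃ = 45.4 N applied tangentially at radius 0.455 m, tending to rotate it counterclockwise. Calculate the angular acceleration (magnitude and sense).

I = ½MR² = (1/2)(17.5)(0.652)² = 3.720 kg·m².
Taking counterclockwise as positive: τ₁ = +(18.2)(0.652) = +11.87 N·m; τ₂ = +(44.7)(0.537) = +24.00 N·m; τ₃ = +(45.4)(0.455) = +20.66 N·m.
Net torque τ = 56.53 N·m.
α = τ/I = 56.53/3.720 = 15.20 rad/s².

α ≈ 15.2 rad/s², counterclockwise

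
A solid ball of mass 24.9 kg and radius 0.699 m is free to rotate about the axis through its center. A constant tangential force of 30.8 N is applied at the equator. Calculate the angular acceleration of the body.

α ≈ 4.42 rad/s²

I = (2/5)MR² = (2/5)(24.9)(0.699)² = 4.866 kg·m².
τ = F R = (30.8)(0.699) = 21.53 N·m.
Newton's second law for rotation, τ = Iα, gives α = τ/I = 21.53/4.866 = 4.424 rad/s².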